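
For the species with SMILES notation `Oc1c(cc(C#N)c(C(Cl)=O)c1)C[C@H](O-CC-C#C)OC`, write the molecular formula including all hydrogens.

Heavy atoms from the SMILES: 15 C, 1 Cl, 1 N, 4 O.
Implicit hydrogens by atom environment:
  4 × C (aromatic): no H
  3 × C: 2 H each → 6
  3 × C: no H
  3 × O: no H
  2 × C (aromatic): 1 H each → 2
  2 × C: 1 H each → 2
  1 × C: 3 H
  1 × Cl: no H
  1 × N: no H
  1 × O: 1 H
  Total hydrogens = 14.
Molecular formula: C15H14ClNO4

C15H14ClNO4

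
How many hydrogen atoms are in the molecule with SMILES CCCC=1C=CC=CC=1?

12

Hydrogens are implicit in SMILES; fill each atom to its normal valence:
  5 × C (aromatic): 1 H each → 5
  2 × C: 2 H each → 4
  1 × C: 3 H
  1 × C (aromatic): no H
  Total hydrogens = 12.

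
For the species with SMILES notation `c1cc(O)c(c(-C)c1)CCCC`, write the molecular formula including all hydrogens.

Heavy atoms from the SMILES: 11 C, 1 O.
Implicit hydrogens by atom environment:
  3 × C: 2 H each → 6
  3 × C (aromatic): 1 H each → 3
  3 × C (aromatic): no H
  2 × C: 3 H each → 6
  1 × O: 1 H
  Total hydrogens = 16.
Molecular formula: C11H16O

C11H16O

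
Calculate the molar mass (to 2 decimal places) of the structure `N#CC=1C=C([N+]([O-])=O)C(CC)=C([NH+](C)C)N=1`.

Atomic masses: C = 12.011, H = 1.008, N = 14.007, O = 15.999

Molecular formula: C10H13N4O2+.
M = 10×12.011 + 13×1.008 + 4×14.007 + 2×15.999 = 221.24 g/mol.

221.24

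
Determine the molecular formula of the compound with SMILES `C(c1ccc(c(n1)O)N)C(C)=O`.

Heavy atoms from the SMILES: 8 C, 2 N, 2 O.
Implicit hydrogens by atom environment:
  3 × C (aromatic): no H
  2 × C (aromatic): 1 H each → 2
  1 × C: 3 H
  1 × C: 2 H
  1 × C: no H
  1 × N: 2 H
  1 × N (aromatic): no H
  1 × O: 1 H
  1 × O: no H
  Total hydrogens = 10.
Molecular formula: C8H10N2O2

C8H10N2O2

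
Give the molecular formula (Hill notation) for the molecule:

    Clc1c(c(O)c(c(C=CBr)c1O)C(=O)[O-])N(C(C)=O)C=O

C12H8BrClNO6-

Heavy atoms from the SMILES: 1 Br, 12 C, 1 Cl, 1 N, 6 O.
Implicit hydrogens by atom environment:
  6 × C (aromatic): no H
  3 × C: 1 H each → 3
  3 × O: no H
  2 × C: no H
  2 × O: 1 H each → 2
  1 × Br: no H
  1 × C: 3 H
  1 × Cl: no H
  1 × N: no H
  1 × O (charge -1): no H
  Total hydrogens = 8.
Net charge -1.
Molecular formula: C12H8BrClNO6-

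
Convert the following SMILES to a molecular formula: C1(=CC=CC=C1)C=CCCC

C11H14

Heavy atoms from the SMILES: 11 C.
Implicit hydrogens by atom environment:
  5 × C (aromatic): 1 H each → 5
  2 × C: 2 H each → 4
  2 × C: 1 H each → 2
  1 × C: 3 H
  1 × C (aromatic): no H
  Total hydrogens = 14.
Molecular formula: C11H14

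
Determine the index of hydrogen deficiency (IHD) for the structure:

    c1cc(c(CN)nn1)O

4

Molecular formula from the SMILES: C5H7N3O.
DoU = (2C + 2 + N − H − X)/2 = (2·5 + 2 + 3 − 7 − 0)/2 = 8/2 = 4.
(Structurally: 1 ring(s) + 3 π bond(s) = 4.)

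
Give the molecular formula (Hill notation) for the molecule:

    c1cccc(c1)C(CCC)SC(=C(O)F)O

Heavy atoms from the SMILES: 12 C, 1 F, 2 O, 1 S.
Implicit hydrogens by atom environment:
  5 × C (aromatic): 1 H each → 5
  2 × C: 2 H each → 4
  2 × C: no H
  2 × O: 1 H each → 2
  1 × C: 3 H
  1 × C: 1 H
  1 × C (aromatic): no H
  1 × F: no H
  1 × S: no H
  Total hydrogens = 15.
Molecular formula: C12H15FO2S

C12H15FO2S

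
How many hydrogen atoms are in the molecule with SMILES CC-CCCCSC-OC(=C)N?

Hydrogens are implicit in SMILES; fill each atom to its normal valence:
  7 × C: 2 H each → 14
  1 × C: 3 H
  1 × C: no H
  1 × N: 2 H
  1 × O: no H
  1 × S: no H
  Total hydrogens = 19.

19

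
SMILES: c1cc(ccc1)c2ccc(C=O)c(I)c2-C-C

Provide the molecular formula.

Heavy atoms from the SMILES: 15 C, 1 I, 1 O.
Implicit hydrogens by atom environment:
  7 × C (aromatic): 1 H each → 7
  5 × C (aromatic): no H
  1 × C: 3 H
  1 × C: 2 H
  1 × C: 1 H
  1 × I: no H
  1 × O: no H
  Total hydrogens = 13.
Molecular formula: C15H13IO

C15H13IO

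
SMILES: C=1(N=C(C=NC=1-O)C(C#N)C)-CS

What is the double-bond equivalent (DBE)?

Molecular formula from the SMILES: C8H9N3OS.
DoU = (2C + 2 + N − H − X)/2 = (2·8 + 2 + 3 − 9 − 0)/2 = 12/2 = 6.
(Structurally: 1 ring(s) + 5 π bond(s) = 6.)

6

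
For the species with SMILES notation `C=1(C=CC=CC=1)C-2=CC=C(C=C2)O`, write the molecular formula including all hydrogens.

Heavy atoms from the SMILES: 12 C, 1 O.
Implicit hydrogens by atom environment:
  9 × C (aromatic): 1 H each → 9
  3 × C (aromatic): no H
  1 × O: 1 H
  Total hydrogens = 10.
Molecular formula: C12H10O

C12H10O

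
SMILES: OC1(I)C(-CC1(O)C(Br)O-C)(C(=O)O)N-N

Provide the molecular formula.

Heavy atoms from the SMILES: 1 Br, 7 C, 1 I, 2 N, 5 O.
Implicit hydrogens by atom environment:
  4 × C: no H
  3 × O: 1 H each → 3
  2 × O: no H
  1 × Br: no H
  1 × C: 3 H
  1 × C: 2 H
  1 × C: 1 H
  1 × I: no H
  1 × N: 2 H
  1 × N: 1 H
  Total hydrogens = 12.
Molecular formula: C7H12BrIN2O5

C7H12BrIN2O5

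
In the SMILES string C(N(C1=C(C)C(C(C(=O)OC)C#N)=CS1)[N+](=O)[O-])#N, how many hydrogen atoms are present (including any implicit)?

Hydrogens are implicit in SMILES; fill each atom to its normal valence:
  3 × C (aromatic): no H
  3 × C: no H
  3 × N: no H
  3 × O: no H
  2 × C: 3 H each → 6
  1 × C (aromatic): 1 H
  1 × C: 1 H
  1 × N (charge +1): no H
  1 × O (charge -1): no H
  1 × S (aromatic): no H
  Total hydrogens = 8.

8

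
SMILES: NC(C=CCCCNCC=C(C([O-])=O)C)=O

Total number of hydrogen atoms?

17

Hydrogens are implicit in SMILES; fill each atom to its normal valence:
  4 × C: 2 H each → 8
  3 × C: 1 H each → 3
  3 × C: no H
  2 × O: no H
  1 × C: 3 H
  1 × N: 2 H
  1 × N: 1 H
  1 × O (charge -1): no H
  Total hydrogens = 17.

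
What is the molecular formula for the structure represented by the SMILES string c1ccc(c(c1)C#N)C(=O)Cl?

Heavy atoms from the SMILES: 8 C, 1 Cl, 1 N, 1 O.
Implicit hydrogens by atom environment:
  4 × C (aromatic): 1 H each → 4
  2 × C (aromatic): no H
  2 × C: no H
  1 × Cl: no H
  1 × N: no H
  1 × O: no H
  Total hydrogens = 4.
Molecular formula: C8H4ClNO

C8H4ClNO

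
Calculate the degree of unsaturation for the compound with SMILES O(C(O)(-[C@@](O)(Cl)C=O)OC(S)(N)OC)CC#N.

Molecular formula from the SMILES: C7H11ClN2O6S.
DoU = (2C + 2 + N − H − X)/2 = (2·7 + 2 + 2 − 11 − 1)/2 = 6/2 = 3.
(Structurally: 0 ring(s) + 3 π bond(s) = 3.)

3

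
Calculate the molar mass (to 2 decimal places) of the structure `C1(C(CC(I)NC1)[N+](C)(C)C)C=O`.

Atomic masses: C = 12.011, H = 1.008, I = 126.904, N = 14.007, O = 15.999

Molecular formula: C9H18IN2O+.
M = 9×12.011 + 18×1.008 + 1×126.904 + 2×14.007 + 1×15.999 = 297.16 g/mol.

297.16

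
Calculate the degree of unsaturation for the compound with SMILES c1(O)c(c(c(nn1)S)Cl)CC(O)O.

Molecular formula from the SMILES: C6H7ClN2O3S.
DoU = (2C + 2 + N − H − X)/2 = (2·6 + 2 + 2 − 7 − 1)/2 = 8/2 = 4.
(Structurally: 1 ring(s) + 3 π bond(s) = 4.)

4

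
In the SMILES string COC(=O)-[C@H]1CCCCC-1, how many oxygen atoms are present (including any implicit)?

2

The symbol for oxygen appears 2 times in the SMILES.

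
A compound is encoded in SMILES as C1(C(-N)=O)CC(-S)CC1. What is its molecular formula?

Heavy atoms from the SMILES: 6 C, 1 N, 1 O, 1 S.
Implicit hydrogens by atom environment:
  3 × C: 2 H each → 6
  2 × C: 1 H each → 2
  1 × C: no H
  1 × N: 2 H
  1 × O: no H
  1 × S: 1 H
  Total hydrogens = 11.
Molecular formula: C6H11NOS

C6H11NOS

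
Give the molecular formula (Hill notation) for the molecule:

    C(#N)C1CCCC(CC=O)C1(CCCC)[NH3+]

C13H23N2O+

Heavy atoms from the SMILES: 13 C, 2 N, 1 O.
Implicit hydrogens by atom environment:
  7 × C: 2 H each → 14
  3 × C: 1 H each → 3
  2 × C: no H
  1 × C: 3 H
  1 × N (charge +1): 3 H
  1 × N: no H
  1 × O: no H
  Total hydrogens = 23.
Net charge +1.
Molecular formula: C13H23N2O+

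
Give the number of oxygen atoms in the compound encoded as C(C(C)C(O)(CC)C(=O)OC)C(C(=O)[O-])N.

5

The symbol for oxygen appears 5 times in the SMILES.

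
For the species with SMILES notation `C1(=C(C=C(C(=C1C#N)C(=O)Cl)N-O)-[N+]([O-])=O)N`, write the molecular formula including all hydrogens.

Heavy atoms from the SMILES: 8 C, 1 Cl, 4 N, 4 O.
Implicit hydrogens by atom environment:
  5 × C (aromatic): no H
  2 × C: no H
  2 × O: no H
  1 × C (aromatic): 1 H
  1 × Cl: no H
  1 × N: 2 H
  1 × N: 1 H
  1 × N (charge +1): no H
  1 × N: no H
  1 × O: 1 H
  1 × O (charge -1): no H
  Total hydrogens = 5.
Molecular formula: C8H5ClN4O4

C8H5ClN4O4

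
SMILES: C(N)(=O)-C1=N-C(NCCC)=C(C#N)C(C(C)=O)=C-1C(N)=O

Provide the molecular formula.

C13H15N5O3

Heavy atoms from the SMILES: 13 C, 5 N, 3 O.
Implicit hydrogens by atom environment:
  5 × C (aromatic): no H
  4 × C: no H
  3 × O: no H
  2 × C: 3 H each → 6
  2 × C: 2 H each → 4
  2 × N: 2 H each → 4
  1 × N: 1 H
  1 × N (aromatic): no H
  1 × N: no H
  Total hydrogens = 15.
Molecular formula: C13H15N5O3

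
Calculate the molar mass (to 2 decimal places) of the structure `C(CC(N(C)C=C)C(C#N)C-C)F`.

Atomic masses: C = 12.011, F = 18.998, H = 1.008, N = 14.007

184.26

Molecular formula: C10H17FN2.
M = 10×12.011 + 1×18.998 + 17×1.008 + 2×14.007 = 184.26 g/mol.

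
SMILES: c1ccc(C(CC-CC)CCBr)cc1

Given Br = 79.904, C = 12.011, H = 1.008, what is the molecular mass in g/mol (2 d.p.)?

255.20

Molecular formula: C13H19Br.
M = 1×79.904 + 13×12.011 + 19×1.008 = 255.20 g/mol.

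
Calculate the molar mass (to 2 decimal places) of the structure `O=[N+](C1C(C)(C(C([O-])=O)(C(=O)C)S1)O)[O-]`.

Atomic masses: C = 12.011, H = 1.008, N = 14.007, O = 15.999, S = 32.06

234.20

Molecular formula: C7H8NO6S-.
M = 7×12.011 + 8×1.008 + 1×14.007 + 6×15.999 + 1×32.06 = 234.20 g/mol.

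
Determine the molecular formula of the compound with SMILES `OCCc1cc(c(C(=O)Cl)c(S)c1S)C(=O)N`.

C10H10ClNO3S2

Heavy atoms from the SMILES: 10 C, 1 Cl, 1 N, 3 O, 2 S.
Implicit hydrogens by atom environment:
  5 × C (aromatic): no H
  2 × C: 2 H each → 4
  2 × C: no H
  2 × O: no H
  2 × S: 1 H each → 2
  1 × C (aromatic): 1 H
  1 × Cl: no H
  1 × N: 2 H
  1 × O: 1 H
  Total hydrogens = 10.
Molecular formula: C10H10ClNO3S2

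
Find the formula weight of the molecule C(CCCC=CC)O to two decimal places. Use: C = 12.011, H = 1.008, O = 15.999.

114.19

Molecular formula: C7H14O.
M = 7×12.011 + 14×1.008 + 1×15.999 = 114.19 g/mol.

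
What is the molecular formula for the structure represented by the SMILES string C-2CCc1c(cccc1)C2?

Heavy atoms from the SMILES: 10 C.
Implicit hydrogens by atom environment:
  4 × C: 2 H each → 8
  4 × C (aromatic): 1 H each → 4
  2 × C (aromatic): no H
  Total hydrogens = 12.
Molecular formula: C10H12

C10H12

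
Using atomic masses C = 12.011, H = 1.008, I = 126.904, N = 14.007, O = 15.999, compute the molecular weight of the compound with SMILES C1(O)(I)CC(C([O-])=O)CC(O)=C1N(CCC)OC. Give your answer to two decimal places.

Molecular formula: C11H17INO5-.
M = 11×12.011 + 17×1.008 + 1×126.904 + 1×14.007 + 5×15.999 = 370.16 g/mol.

370.16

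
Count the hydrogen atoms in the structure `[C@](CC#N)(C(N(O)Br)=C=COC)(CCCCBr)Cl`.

15

Hydrogens are implicit in SMILES; fill each atom to its normal valence:
  5 × C: 2 H each → 10
  4 × C: no H
  2 × Br: no H
  2 × N: no H
  1 × C: 3 H
  1 × C: 1 H
  1 × Cl: no H
  1 × O: 1 H
  1 × O: no H
  Total hydrogens = 15.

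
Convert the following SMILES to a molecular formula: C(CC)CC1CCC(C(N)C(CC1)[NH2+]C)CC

C15H33N2+

Heavy atoms from the SMILES: 15 C, 2 N.
Implicit hydrogens by atom environment:
  8 × C: 2 H each → 16
  4 × C: 1 H each → 4
  3 × C: 3 H each → 9
  1 × N (charge +1): 2 H
  1 × N: 2 H
  Total hydrogens = 33.
Net charge +1.
Molecular formula: C15H33N2+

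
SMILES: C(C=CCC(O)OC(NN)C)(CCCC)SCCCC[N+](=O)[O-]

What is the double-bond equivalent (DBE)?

2

Molecular formula from the SMILES: C15H31N3O4S.
DoU = (2C + 2 + N − H − X)/2 = (2·15 + 2 + 3 − 31 − 0)/2 = 4/2 = 2.
(Structurally: 0 ring(s) + 2 π bond(s) = 2.)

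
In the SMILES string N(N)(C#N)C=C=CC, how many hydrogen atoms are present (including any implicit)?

Hydrogens are implicit in SMILES; fill each atom to its normal valence:
  2 × C: 1 H each → 2
  2 × C: no H
  2 × N: no H
  1 × C: 3 H
  1 × N: 2 H
  Total hydrogens = 7.

7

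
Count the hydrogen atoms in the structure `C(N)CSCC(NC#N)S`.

Hydrogens are implicit in SMILES; fill each atom to its normal valence:
  3 × C: 2 H each → 6
  1 × C: 1 H
  1 × C: no H
  1 × N: 2 H
  1 × N: 1 H
  1 × N: no H
  1 × S: 1 H
  1 × S: no H
  Total hydrogens = 11.

11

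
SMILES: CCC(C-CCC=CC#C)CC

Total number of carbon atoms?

The symbol for carbon appears 12 times in the SMILES.

12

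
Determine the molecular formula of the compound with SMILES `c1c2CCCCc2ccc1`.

C10H12

Heavy atoms from the SMILES: 10 C.
Implicit hydrogens by atom environment:
  4 × C: 2 H each → 8
  4 × C (aromatic): 1 H each → 4
  2 × C (aromatic): no H
  Total hydrogens = 12.
Molecular formula: C10H12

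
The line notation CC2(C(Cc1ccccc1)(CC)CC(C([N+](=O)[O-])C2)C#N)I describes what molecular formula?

C17H21IN2O2

Heavy atoms from the SMILES: 17 C, 1 I, 2 N, 2 O.
Implicit hydrogens by atom environment:
  5 × C (aromatic): 1 H each → 5
  4 × C: 2 H each → 8
  3 × C: no H
  2 × C: 3 H each → 6
  2 × C: 1 H each → 2
  1 × C (aromatic): no H
  1 × I: no H
  1 × N: no H
  1 × N (charge +1): no H
  1 × O: no H
  1 × O (charge -1): no H
  Total hydrogens = 21.
Molecular formula: C17H21IN2O2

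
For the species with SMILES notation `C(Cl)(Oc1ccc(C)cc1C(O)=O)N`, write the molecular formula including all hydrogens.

C9H10ClNO3

Heavy atoms from the SMILES: 9 C, 1 Cl, 1 N, 3 O.
Implicit hydrogens by atom environment:
  3 × C (aromatic): 1 H each → 3
  3 × C (aromatic): no H
  2 × O: no H
  1 × C: 3 H
  1 × C: 1 H
  1 × C: no H
  1 × Cl: no H
  1 × N: 2 H
  1 × O: 1 H
  Total hydrogens = 10.
Molecular formula: C9H10ClNO3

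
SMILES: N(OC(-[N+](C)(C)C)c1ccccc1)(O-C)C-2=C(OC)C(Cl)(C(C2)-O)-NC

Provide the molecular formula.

C18H29ClN3O4+

Heavy atoms from the SMILES: 18 C, 1 Cl, 3 N, 4 O.
Implicit hydrogens by atom environment:
  6 × C: 3 H each → 18
  5 × C (aromatic): 1 H each → 5
  3 × C: no H
  3 × O: no H
  2 × C: 1 H each → 2
  1 × C: 2 H
  1 × C (aromatic): no H
  1 × Cl: no H
  1 × N: 1 H
  1 × N: no H
  1 × N (charge +1): no H
  1 × O: 1 H
  Total hydrogens = 29.
Net charge +1.
Molecular formula: C18H29ClN3O4+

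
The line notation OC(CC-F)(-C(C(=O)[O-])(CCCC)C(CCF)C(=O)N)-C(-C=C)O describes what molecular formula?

Heavy atoms from the SMILES: 16 C, 2 F, 1 N, 5 O.
Implicit hydrogens by atom environment:
  8 × C: 2 H each → 16
  4 × C: no H
  3 × C: 1 H each → 3
  2 × F: no H
  2 × O: 1 H each → 2
  2 × O: no H
  1 × C: 3 H
  1 × N: 2 H
  1 × O (charge -1): no H
  Total hydrogens = 26.
Net charge -1.
Molecular formula: C16H26F2NO5-

C16H26F2NO5-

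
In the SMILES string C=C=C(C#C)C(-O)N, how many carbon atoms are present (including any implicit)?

6

The symbol for carbon appears 6 times in the SMILES.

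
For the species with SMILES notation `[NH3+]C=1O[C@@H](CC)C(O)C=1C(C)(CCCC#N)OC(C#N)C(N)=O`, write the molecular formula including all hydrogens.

C15H23N4O4+

Heavy atoms from the SMILES: 15 C, 4 N, 4 O.
Implicit hydrogens by atom environment:
  6 × C: no H
  4 × C: 2 H each → 8
  3 × C: 1 H each → 3
  3 × O: no H
  2 × C: 3 H each → 6
  2 × N: no H
  1 × N (charge +1): 3 H
  1 × N: 2 H
  1 × O: 1 H
  Total hydrogens = 23.
Net charge +1.
Molecular formula: C15H23N4O4+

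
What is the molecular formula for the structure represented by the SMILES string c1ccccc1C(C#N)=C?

Heavy atoms from the SMILES: 9 C, 1 N.
Implicit hydrogens by atom environment:
  5 × C (aromatic): 1 H each → 5
  2 × C: no H
  1 × C: 2 H
  1 × C (aromatic): no H
  1 × N: no H
  Total hydrogens = 7.
Molecular formula: C9H7N

C9H7N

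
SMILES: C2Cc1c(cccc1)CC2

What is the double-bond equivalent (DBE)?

5

Molecular formula from the SMILES: C10H12.
DoU = (2C + 2 + N − H − X)/2 = (2·10 + 2 + 0 − 12 − 0)/2 = 10/2 = 5.
(Structurally: 2 ring(s) + 3 π bond(s) = 5.)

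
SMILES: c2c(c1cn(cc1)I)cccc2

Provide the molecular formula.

Heavy atoms from the SMILES: 10 C, 1 I, 1 N.
Implicit hydrogens by atom environment:
  8 × C (aromatic): 1 H each → 8
  2 × C (aromatic): no H
  1 × I: no H
  1 × N (aromatic): no H
  Total hydrogens = 8.
Molecular formula: C10H8IN

C10H8IN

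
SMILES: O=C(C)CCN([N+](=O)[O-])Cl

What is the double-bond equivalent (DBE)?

Molecular formula from the SMILES: C4H7ClN2O3.
DoU = (2C + 2 + N − H − X)/2 = (2·4 + 2 + 2 − 7 − 1)/2 = 4/2 = 2.
(Structurally: 0 ring(s) + 2 π bond(s) = 2.)

2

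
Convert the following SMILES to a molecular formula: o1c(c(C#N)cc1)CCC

Heavy atoms from the SMILES: 8 C, 1 N, 1 O.
Implicit hydrogens by atom environment:
  2 × C: 2 H each → 4
  2 × C (aromatic): 1 H each → 2
  2 × C (aromatic): no H
  1 × C: 3 H
  1 × C: no H
  1 × N: no H
  1 × O (aromatic): no H
  Total hydrogens = 9.
Molecular formula: C8H9NO

C8H9NO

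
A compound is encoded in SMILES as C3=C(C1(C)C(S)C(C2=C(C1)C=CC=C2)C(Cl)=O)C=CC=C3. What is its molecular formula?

C18H17ClOS

Heavy atoms from the SMILES: 18 C, 1 Cl, 1 O, 1 S.
Implicit hydrogens by atom environment:
  9 × C (aromatic): 1 H each → 9
  3 × C (aromatic): no H
  2 × C: 1 H each → 2
  2 × C: no H
  1 × C: 3 H
  1 × C: 2 H
  1 × Cl: no H
  1 × O: no H
  1 × S: 1 H
  Total hydrogens = 17.
Molecular formula: C18H17ClOS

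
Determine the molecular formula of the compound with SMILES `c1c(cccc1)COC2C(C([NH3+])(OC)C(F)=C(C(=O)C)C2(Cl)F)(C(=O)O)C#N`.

Heavy atoms from the SMILES: 18 C, 1 Cl, 2 F, 2 N, 5 O.
Implicit hydrogens by atom environment:
  8 × C: no H
  5 × C (aromatic): 1 H each → 5
  4 × O: no H
  2 × C: 3 H each → 6
  2 × F: no H
  1 × C: 2 H
  1 × C: 1 H
  1 × C (aromatic): no H
  1 × Cl: no H
  1 × N (charge +1): 3 H
  1 × N: no H
  1 × O: 1 H
  Total hydrogens = 18.
Net charge +1.
Molecular formula: C18H18ClF2N2O5+

C18H18ClF2N2O5+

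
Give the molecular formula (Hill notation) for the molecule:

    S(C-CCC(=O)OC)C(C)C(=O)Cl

C8H13ClO3S

Heavy atoms from the SMILES: 8 C, 1 Cl, 3 O, 1 S.
Implicit hydrogens by atom environment:
  3 × C: 2 H each → 6
  3 × O: no H
  2 × C: 3 H each → 6
  2 × C: no H
  1 × C: 1 H
  1 × Cl: no H
  1 × S: no H
  Total hydrogens = 13.
Molecular formula: C8H13ClO3S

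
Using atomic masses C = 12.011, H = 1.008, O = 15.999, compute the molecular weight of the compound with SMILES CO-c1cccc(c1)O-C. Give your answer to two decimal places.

138.17

Molecular formula: C8H10O2.
M = 8×12.011 + 10×1.008 + 2×15.999 = 138.17 g/mol.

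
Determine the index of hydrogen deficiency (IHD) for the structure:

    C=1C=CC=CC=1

Molecular formula from the SMILES: C6H6.
DoU = (2C + 2 + N − H − X)/2 = (2·6 + 2 + 0 − 6 − 0)/2 = 8/2 = 4.
(Structurally: 1 ring(s) + 3 π bond(s) = 4.)

4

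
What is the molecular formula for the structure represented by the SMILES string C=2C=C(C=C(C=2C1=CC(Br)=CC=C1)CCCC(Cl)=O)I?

Heavy atoms from the SMILES: 1 Br, 16 C, 1 Cl, 1 I, 1 O.
Implicit hydrogens by atom environment:
  7 × C (aromatic): 1 H each → 7
  5 × C (aromatic): no H
  3 × C: 2 H each → 6
  1 × Br: no H
  1 × C: no H
  1 × Cl: no H
  1 × I: no H
  1 × O: no H
  Total hydrogens = 13.
Molecular formula: C16H13BrClIO

C16H13BrClIO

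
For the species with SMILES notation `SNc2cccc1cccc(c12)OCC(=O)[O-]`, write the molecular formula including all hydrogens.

C12H10NO3S-

Heavy atoms from the SMILES: 12 C, 1 N, 3 O, 1 S.
Implicit hydrogens by atom environment:
  6 × C (aromatic): 1 H each → 6
  4 × C (aromatic): no H
  2 × O: no H
  1 × C: 2 H
  1 × C: no H
  1 × N: 1 H
  1 × O (charge -1): no H
  1 × S: 1 H
  Total hydrogens = 10.
Net charge -1.
Molecular formula: C12H10NO3S-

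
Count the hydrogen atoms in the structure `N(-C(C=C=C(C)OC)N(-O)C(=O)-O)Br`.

Hydrogens are implicit in SMILES; fill each atom to its normal valence:
  3 × C: no H
  2 × C: 3 H each → 6
  2 × C: 1 H each → 2
  2 × O: 1 H each → 2
  2 × O: no H
  1 × Br: no H
  1 × N: 1 H
  1 × N: no H
  Total hydrogens = 11.

11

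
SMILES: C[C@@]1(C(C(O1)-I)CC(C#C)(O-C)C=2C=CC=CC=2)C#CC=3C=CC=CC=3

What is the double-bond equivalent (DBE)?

13

Molecular formula from the SMILES: C23H21IO2.
DoU = (2C + 2 + N − H − X)/2 = (2·23 + 2 + 0 − 21 − 1)/2 = 26/2 = 13.
(Structurally: 3 ring(s) + 10 π bond(s) = 13.)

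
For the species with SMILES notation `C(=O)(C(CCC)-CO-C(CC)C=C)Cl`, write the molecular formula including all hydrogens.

Heavy atoms from the SMILES: 11 C, 1 Cl, 2 O.
Implicit hydrogens by atom environment:
  5 × C: 2 H each → 10
  3 × C: 1 H each → 3
  2 × C: 3 H each → 6
  2 × O: no H
  1 × C: no H
  1 × Cl: no H
  Total hydrogens = 19.
Molecular formula: C11H19ClO2

C11H19ClO2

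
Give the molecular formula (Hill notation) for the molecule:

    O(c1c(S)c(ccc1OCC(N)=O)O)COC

C10H13NO5S

Heavy atoms from the SMILES: 10 C, 1 N, 5 O, 1 S.
Implicit hydrogens by atom environment:
  4 × C (aromatic): no H
  4 × O: no H
  2 × C: 2 H each → 4
  2 × C (aromatic): 1 H each → 2
  1 × C: 3 H
  1 × C: no H
  1 × N: 2 H
  1 × O: 1 H
  1 × S: 1 H
  Total hydrogens = 13.
Molecular formula: C10H13NO5S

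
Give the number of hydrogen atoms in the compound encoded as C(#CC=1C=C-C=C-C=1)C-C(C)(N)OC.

Hydrogens are implicit in SMILES; fill each atom to its normal valence:
  5 × C (aromatic): 1 H each → 5
  3 × C: no H
  2 × C: 3 H each → 6
  1 × C: 2 H
  1 × C (aromatic): no H
  1 × N: 2 H
  1 × O: no H
  Total hydrogens = 15.

15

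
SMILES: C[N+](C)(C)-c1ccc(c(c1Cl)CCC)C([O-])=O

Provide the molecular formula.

Heavy atoms from the SMILES: 13 C, 1 Cl, 1 N, 2 O.
Implicit hydrogens by atom environment:
  4 × C: 3 H each → 12
  4 × C (aromatic): no H
  2 × C: 2 H each → 4
  2 × C (aromatic): 1 H each → 2
  1 × C: no H
  1 × Cl: no H
  1 × N (charge +1): no H
  1 × O: no H
  1 × O (charge -1): no H
  Total hydrogens = 18.
Molecular formula: C13H18ClNO2

C13H18ClNO2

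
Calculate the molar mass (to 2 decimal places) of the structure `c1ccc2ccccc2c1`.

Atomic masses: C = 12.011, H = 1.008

Molecular formula: C10H8.
M = 10×12.011 + 8×1.008 = 128.17 g/mol.

128.17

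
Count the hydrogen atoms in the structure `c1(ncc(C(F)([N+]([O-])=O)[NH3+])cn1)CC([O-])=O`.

7

Hydrogens are implicit in SMILES; fill each atom to its normal valence:
  2 × C (aromatic): 1 H each → 2
  2 × C (aromatic): no H
  2 × C: no H
  2 × N (aromatic): no H
  2 × O: no H
  2 × O (charge -1): no H
  1 × C: 2 H
  1 × F: no H
  1 × N (charge +1): 3 H
  1 × N (charge +1): no H
  Total hydrogens = 7.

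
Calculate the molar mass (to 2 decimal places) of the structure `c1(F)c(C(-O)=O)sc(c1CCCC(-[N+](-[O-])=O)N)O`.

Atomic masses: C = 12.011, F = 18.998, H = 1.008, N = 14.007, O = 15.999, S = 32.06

278.25

Molecular formula: C9H11FN2O5S.
M = 9×12.011 + 1×18.998 + 11×1.008 + 2×14.007 + 5×15.999 + 1×32.06 = 278.25 g/mol.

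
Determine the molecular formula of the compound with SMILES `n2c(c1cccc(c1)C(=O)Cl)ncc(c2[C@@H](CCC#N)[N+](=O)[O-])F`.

Heavy atoms from the SMILES: 15 C, 1 Cl, 1 F, 4 N, 3 O.
Implicit hydrogens by atom environment:
  5 × C (aromatic): 1 H each → 5
  5 × C (aromatic): no H
  2 × C: 2 H each → 4
  2 × C: no H
  2 × N (aromatic): no H
  2 × O: no H
  1 × C: 1 H
  1 × Cl: no H
  1 × F: no H
  1 × N: no H
  1 × N (charge +1): no H
  1 × O (charge -1): no H
  Total hydrogens = 10.
Molecular formula: C15H10ClFN4O3

C15H10ClFN4O3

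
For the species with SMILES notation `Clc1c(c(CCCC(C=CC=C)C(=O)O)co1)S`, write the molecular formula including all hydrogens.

C13H15ClO3S

Heavy atoms from the SMILES: 13 C, 1 Cl, 3 O, 1 S.
Implicit hydrogens by atom environment:
  4 × C: 2 H each → 8
  4 × C: 1 H each → 4
  3 × C (aromatic): no H
  1 × C (aromatic): 1 H
  1 × C: no H
  1 × Cl: no H
  1 × O: 1 H
  1 × O (aromatic): no H
  1 × O: no H
  1 × S: 1 H
  Total hydrogens = 15.
Molecular formula: C13H15ClO3S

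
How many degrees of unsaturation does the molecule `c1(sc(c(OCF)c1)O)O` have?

Molecular formula from the SMILES: C5H5FO3S.
DoU = (2C + 2 + N − H − X)/2 = (2·5 + 2 + 0 − 5 − 1)/2 = 6/2 = 3.
(Structurally: 1 ring(s) + 2 π bond(s) = 3.)

3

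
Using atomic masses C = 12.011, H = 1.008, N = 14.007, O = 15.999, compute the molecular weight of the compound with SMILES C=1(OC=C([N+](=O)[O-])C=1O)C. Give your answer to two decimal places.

143.10

Molecular formula: C5H5NO4.
M = 5×12.011 + 5×1.008 + 1×14.007 + 4×15.999 = 143.10 g/mol.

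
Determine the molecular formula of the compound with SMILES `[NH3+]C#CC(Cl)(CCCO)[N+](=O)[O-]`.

Heavy atoms from the SMILES: 6 C, 1 Cl, 2 N, 3 O.
Implicit hydrogens by atom environment:
  3 × C: 2 H each → 6
  3 × C: no H
  1 × Cl: no H
  1 × N (charge +1): 3 H
  1 × N (charge +1): no H
  1 × O: 1 H
  1 × O: no H
  1 × O (charge -1): no H
  Total hydrogens = 10.
Net charge +1.
Molecular formula: C6H10ClN2O3+

C6H10ClN2O3+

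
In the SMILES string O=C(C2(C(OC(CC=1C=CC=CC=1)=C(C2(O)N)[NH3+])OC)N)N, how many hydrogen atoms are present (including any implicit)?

Hydrogens are implicit in SMILES; fill each atom to its normal valence:
  5 × C (aromatic): 1 H each → 5
  5 × C: no H
  3 × N: 2 H each → 6
  3 × O: no H
  1 × C: 3 H
  1 × C: 2 H
  1 × C: 1 H
  1 × C (aromatic): no H
  1 × N (charge +1): 3 H
  1 × O: 1 H
  Total hydrogens = 21.

21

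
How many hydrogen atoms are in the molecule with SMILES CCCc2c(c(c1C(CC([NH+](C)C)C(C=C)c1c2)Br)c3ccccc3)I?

28

Hydrogens are implicit in SMILES; fill each atom to its normal valence:
  6 × C (aromatic): 1 H each → 6
  6 × C (aromatic): no H
  4 × C: 2 H each → 8
  4 × C: 1 H each → 4
  3 × C: 3 H each → 9
  1 × Br: no H
  1 × I: no H
  1 × N (charge +1): 1 H
  Total hydrogens = 28.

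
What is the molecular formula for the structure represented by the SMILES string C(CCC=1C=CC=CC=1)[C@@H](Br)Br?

C10H12Br2

Heavy atoms from the SMILES: 2 Br, 10 C.
Implicit hydrogens by atom environment:
  5 × C (aromatic): 1 H each → 5
  3 × C: 2 H each → 6
  2 × Br: no H
  1 × C: 1 H
  1 × C (aromatic): no H
  Total hydrogens = 12.
Molecular formula: C10H12Br2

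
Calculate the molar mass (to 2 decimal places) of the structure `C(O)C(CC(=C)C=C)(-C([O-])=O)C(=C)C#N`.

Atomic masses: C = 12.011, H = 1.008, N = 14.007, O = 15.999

206.22

Molecular formula: C11H12NO3-.
M = 11×12.011 + 12×1.008 + 1×14.007 + 3×15.999 = 206.22 g/mol.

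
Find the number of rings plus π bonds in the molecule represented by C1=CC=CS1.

Molecular formula from the SMILES: C4H4S.
DoU = (2C + 2 + N − H − X)/2 = (2·4 + 2 + 0 − 4 − 0)/2 = 6/2 = 3.
(Structurally: 1 ring(s) + 2 π bond(s) = 3.)

3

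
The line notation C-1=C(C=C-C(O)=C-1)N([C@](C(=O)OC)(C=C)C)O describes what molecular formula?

Heavy atoms from the SMILES: 12 C, 1 N, 4 O.
Implicit hydrogens by atom environment:
  4 × C (aromatic): 1 H each → 4
  2 × C: 3 H each → 6
  2 × C: no H
  2 × C (aromatic): no H
  2 × O: 1 H each → 2
  2 × O: no H
  1 × C: 2 H
  1 × C: 1 H
  1 × N: no H
  Total hydrogens = 15.
Molecular formula: C12H15NO4

C12H15NO4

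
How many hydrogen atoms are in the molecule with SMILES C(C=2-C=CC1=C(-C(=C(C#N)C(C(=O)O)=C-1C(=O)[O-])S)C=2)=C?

8

Hydrogens are implicit in SMILES; fill each atom to its normal valence:
  7 × C (aromatic): no H
  3 × C (aromatic): 1 H each → 3
  3 × C: no H
  2 × O: no H
  1 × C: 2 H
  1 × C: 1 H
  1 × N: no H
  1 × O: 1 H
  1 × O (charge -1): no H
  1 × S: 1 H
  Total hydrogens = 8.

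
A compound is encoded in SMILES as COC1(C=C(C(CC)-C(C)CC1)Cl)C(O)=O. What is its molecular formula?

C12H19ClO3

Heavy atoms from the SMILES: 12 C, 1 Cl, 3 O.
Implicit hydrogens by atom environment:
  3 × C: 3 H each → 9
  3 × C: 2 H each → 6
  3 × C: 1 H each → 3
  3 × C: no H
  2 × O: no H
  1 × Cl: no H
  1 × O: 1 H
  Total hydrogens = 19.
Molecular formula: C12H19ClO3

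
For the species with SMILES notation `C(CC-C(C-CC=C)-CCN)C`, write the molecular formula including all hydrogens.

Heavy atoms from the SMILES: 11 C, 1 N.
Implicit hydrogens by atom environment:
  8 × C: 2 H each → 16
  2 × C: 1 H each → 2
  1 × C: 3 H
  1 × N: 2 H
  Total hydrogens = 23.
Molecular formula: C11H23N

C11H23N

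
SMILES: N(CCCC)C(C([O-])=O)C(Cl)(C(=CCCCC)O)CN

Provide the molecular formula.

C14H26ClN2O3-

Heavy atoms from the SMILES: 14 C, 1 Cl, 2 N, 3 O.
Implicit hydrogens by atom environment:
  7 × C: 2 H each → 14
  3 × C: no H
  2 × C: 3 H each → 6
  2 × C: 1 H each → 2
  1 × Cl: no H
  1 × N: 2 H
  1 × N: 1 H
  1 × O: 1 H
  1 × O: no H
  1 × O (charge -1): no H
  Total hydrogens = 26.
Net charge -1.
Molecular formula: C14H26ClN2O3-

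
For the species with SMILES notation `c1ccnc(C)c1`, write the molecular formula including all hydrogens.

Heavy atoms from the SMILES: 6 C, 1 N.
Implicit hydrogens by atom environment:
  4 × C (aromatic): 1 H each → 4
  1 × C: 3 H
  1 × C (aromatic): no H
  1 × N (aromatic): no H
  Total hydrogens = 7.
Molecular formula: C6H7N

C6H7N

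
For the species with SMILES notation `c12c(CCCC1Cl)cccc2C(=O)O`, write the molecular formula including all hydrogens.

C11H11ClO2

Heavy atoms from the SMILES: 11 C, 1 Cl, 2 O.
Implicit hydrogens by atom environment:
  3 × C: 2 H each → 6
  3 × C (aromatic): 1 H each → 3
  3 × C (aromatic): no H
  1 × C: 1 H
  1 × C: no H
  1 × Cl: no H
  1 × O: 1 H
  1 × O: no H
  Total hydrogens = 11.
Molecular formula: C11H11ClO2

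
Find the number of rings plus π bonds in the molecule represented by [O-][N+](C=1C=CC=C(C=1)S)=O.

5

Molecular formula from the SMILES: C6H5NO2S.
DoU = (2C + 2 + N − H − X)/2 = (2·6 + 2 + 1 − 5 − 0)/2 = 10/2 = 5.
(Structurally: 1 ring(s) + 4 π bond(s) = 5.)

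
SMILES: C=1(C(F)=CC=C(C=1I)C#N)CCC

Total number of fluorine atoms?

1

The symbol for fluorine appears 1 time in the SMILES.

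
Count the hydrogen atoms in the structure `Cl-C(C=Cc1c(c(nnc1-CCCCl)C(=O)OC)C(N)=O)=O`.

Hydrogens are implicit in SMILES; fill each atom to its normal valence:
  4 × C (aromatic): no H
  4 × O: no H
  3 × C: 2 H each → 6
  3 × C: no H
  2 × C: 1 H each → 2
  2 × Cl: no H
  2 × N (aromatic): no H
  1 × C: 3 H
  1 × N: 2 H
  Total hydrogens = 13.

13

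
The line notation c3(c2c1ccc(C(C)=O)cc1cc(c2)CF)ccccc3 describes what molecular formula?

Heavy atoms from the SMILES: 19 C, 1 F, 1 O.
Implicit hydrogens by atom environment:
  10 × C (aromatic): 1 H each → 10
  6 × C (aromatic): no H
  1 × C: 3 H
  1 × C: 2 H
  1 × C: no H
  1 × F: no H
  1 × O: no H
  Total hydrogens = 15.
Molecular formula: C19H15FO

C19H15FO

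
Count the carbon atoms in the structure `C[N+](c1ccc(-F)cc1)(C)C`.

The symbol for carbon appears 9 times in the SMILES. Lowercase c denotes aromatic carbon and counts toward C.

9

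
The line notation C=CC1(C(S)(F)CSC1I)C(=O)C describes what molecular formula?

C8H10FIOS2

Heavy atoms from the SMILES: 8 C, 1 F, 1 I, 1 O, 2 S.
Implicit hydrogens by atom environment:
  3 × C: no H
  2 × C: 2 H each → 4
  2 × C: 1 H each → 2
  1 × C: 3 H
  1 × F: no H
  1 × I: no H
  1 × O: no H
  1 × S: 1 H
  1 × S: no H
  Total hydrogens = 10.
Molecular formula: C8H10FIOS2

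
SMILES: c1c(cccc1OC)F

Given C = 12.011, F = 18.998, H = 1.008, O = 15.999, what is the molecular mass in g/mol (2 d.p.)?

126.13

Molecular formula: C7H7FO.
M = 7×12.011 + 1×18.998 + 7×1.008 + 1×15.999 = 126.13 g/mol.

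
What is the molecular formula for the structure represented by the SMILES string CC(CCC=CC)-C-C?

C9H18

Heavy atoms from the SMILES: 9 C.
Implicit hydrogens by atom environment:
  3 × C: 3 H each → 9
  3 × C: 2 H each → 6
  3 × C: 1 H each → 3
  Total hydrogens = 18.
Molecular formula: C9H18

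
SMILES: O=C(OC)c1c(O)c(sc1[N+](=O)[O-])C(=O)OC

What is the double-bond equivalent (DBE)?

Molecular formula from the SMILES: C8H7NO7S.
DoU = (2C + 2 + N − H − X)/2 = (2·8 + 2 + 1 − 7 − 0)/2 = 12/2 = 6.
(Structurally: 1 ring(s) + 5 π bond(s) = 6.)

6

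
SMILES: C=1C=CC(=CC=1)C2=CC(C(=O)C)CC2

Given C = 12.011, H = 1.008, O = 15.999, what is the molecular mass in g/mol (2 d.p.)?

186.25

Molecular formula: C13H14O.
M = 13×12.011 + 14×1.008 + 1×15.999 = 186.25 g/mol.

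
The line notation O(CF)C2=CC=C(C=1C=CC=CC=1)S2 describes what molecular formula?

C11H9FOS

Heavy atoms from the SMILES: 11 C, 1 F, 1 O, 1 S.
Implicit hydrogens by atom environment:
  7 × C (aromatic): 1 H each → 7
  3 × C (aromatic): no H
  1 × C: 2 H
  1 × F: no H
  1 × O: no H
  1 × S (aromatic): no H
  Total hydrogens = 9.
Molecular formula: C11H9FOS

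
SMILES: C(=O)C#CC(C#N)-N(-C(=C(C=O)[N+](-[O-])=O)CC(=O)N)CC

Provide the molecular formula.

C12H12N4O5

Heavy atoms from the SMILES: 12 C, 4 N, 5 O.
Implicit hydrogens by atom environment:
  6 × C: no H
  4 × O: no H
  3 × C: 1 H each → 3
  2 × C: 2 H each → 4
  2 × N: no H
  1 × C: 3 H
  1 × N: 2 H
  1 × N (charge +1): no H
  1 × O (charge -1): no H
  Total hydrogens = 12.
Molecular formula: C12H12N4O5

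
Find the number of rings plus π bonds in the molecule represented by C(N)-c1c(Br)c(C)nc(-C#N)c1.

6

Molecular formula from the SMILES: C8H8BrN3.
DoU = (2C + 2 + N − H − X)/2 = (2·8 + 2 + 3 − 8 − 1)/2 = 12/2 = 6.
(Structurally: 1 ring(s) + 5 π bond(s) = 6.)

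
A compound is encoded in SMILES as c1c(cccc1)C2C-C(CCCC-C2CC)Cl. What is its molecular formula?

C16H23Cl

Heavy atoms from the SMILES: 16 C, 1 Cl.
Implicit hydrogens by atom environment:
  6 × C: 2 H each → 12
  5 × C (aromatic): 1 H each → 5
  3 × C: 1 H each → 3
  1 × C: 3 H
  1 × C (aromatic): no H
  1 × Cl: no H
  Total hydrogens = 23.
Molecular formula: C16H23Cl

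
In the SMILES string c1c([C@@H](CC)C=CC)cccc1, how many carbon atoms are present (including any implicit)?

12

The symbol for carbon appears 12 times in the SMILES. Lowercase c denotes aromatic carbon and counts toward C.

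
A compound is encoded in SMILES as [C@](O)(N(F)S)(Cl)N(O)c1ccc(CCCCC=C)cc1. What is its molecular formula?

Heavy atoms from the SMILES: 13 C, 1 Cl, 1 F, 2 N, 2 O, 1 S.
Implicit hydrogens by atom environment:
  5 × C: 2 H each → 10
  4 × C (aromatic): 1 H each → 4
  2 × C (aromatic): no H
  2 × N: no H
  2 × O: 1 H each → 2
  1 × C: 1 H
  1 × C: no H
  1 × Cl: no H
  1 × F: no H
  1 × S: 1 H
  Total hydrogens = 18.
Molecular formula: C13H18ClFN2O2S

C13H18ClFN2O2S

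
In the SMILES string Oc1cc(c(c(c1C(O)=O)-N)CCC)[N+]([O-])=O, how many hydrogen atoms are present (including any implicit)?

Hydrogens are implicit in SMILES; fill each atom to its normal valence:
  5 × C (aromatic): no H
  2 × C: 2 H each → 4
  2 × O: 1 H each → 2
  2 × O: no H
  1 × C: 3 H
  1 × C (aromatic): 1 H
  1 × C: no H
  1 × N: 2 H
  1 × N (charge +1): no H
  1 × O (charge -1): no H
  Total hydrogens = 12.

12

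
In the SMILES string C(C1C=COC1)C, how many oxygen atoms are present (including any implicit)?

1

The symbol for oxygen appears 1 time in the SMILES.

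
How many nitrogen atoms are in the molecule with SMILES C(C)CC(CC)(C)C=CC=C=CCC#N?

1

The symbol for nitrogen appears 1 time in the SMILES.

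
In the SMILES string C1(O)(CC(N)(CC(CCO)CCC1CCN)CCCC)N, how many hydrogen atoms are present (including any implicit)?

Hydrogens are implicit in SMILES; fill each atom to its normal valence:
  11 × C: 2 H each → 22
  3 × N: 2 H each → 6
  2 × C: 1 H each → 2
  2 × C: no H
  2 × O: 1 H each → 2
  1 × C: 3 H
  Total hydrogens = 35.

35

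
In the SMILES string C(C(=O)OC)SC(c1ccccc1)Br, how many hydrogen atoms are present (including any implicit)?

Hydrogens are implicit in SMILES; fill each atom to its normal valence:
  5 × C (aromatic): 1 H each → 5
  2 × O: no H
  1 × Br: no H
  1 × C: 3 H
  1 × C: 2 H
  1 × C: 1 H
  1 × C: no H
  1 × C (aromatic): no H
  1 × S: no H
  Total hydrogens = 11.

11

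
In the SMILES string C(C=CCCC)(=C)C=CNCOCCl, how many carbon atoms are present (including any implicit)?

The symbol for carbon appears 11 times in the SMILES. (Cl is a single chlorine, not C + l.)

11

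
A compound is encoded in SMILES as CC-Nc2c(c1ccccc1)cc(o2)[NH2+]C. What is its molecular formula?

C13H17N2O+

Heavy atoms from the SMILES: 13 C, 2 N, 1 O.
Implicit hydrogens by atom environment:
  6 × C (aromatic): 1 H each → 6
  4 × C (aromatic): no H
  2 × C: 3 H each → 6
  1 × C: 2 H
  1 × N (charge +1): 2 H
  1 × N: 1 H
  1 × O (aromatic): no H
  Total hydrogens = 17.
Net charge +1.
Molecular formula: C13H17N2O+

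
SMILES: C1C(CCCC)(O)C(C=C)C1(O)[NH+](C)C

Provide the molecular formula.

C12H24NO2+

Heavy atoms from the SMILES: 12 C, 1 N, 2 O.
Implicit hydrogens by atom environment:
  5 × C: 2 H each → 10
  3 × C: 3 H each → 9
  2 × C: 1 H each → 2
  2 × C: no H
  2 × O: 1 H each → 2
  1 × N (charge +1): 1 H
  Total hydrogens = 24.
Net charge +1.
Molecular formula: C12H24NO2+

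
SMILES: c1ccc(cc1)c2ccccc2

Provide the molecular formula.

C12H10

Heavy atoms from the SMILES: 12 C.
Implicit hydrogens by atom environment:
  10 × C (aromatic): 1 H each → 10
  2 × C (aromatic): no H
  Total hydrogens = 10.
Molecular formula: C12H10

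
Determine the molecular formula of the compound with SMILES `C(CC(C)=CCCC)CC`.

C10H20

Heavy atoms from the SMILES: 10 C.
Implicit hydrogens by atom environment:
  5 × C: 2 H each → 10
  3 × C: 3 H each → 9
  1 × C: 1 H
  1 × C: no H
  Total hydrogens = 20.
Molecular formula: C10H20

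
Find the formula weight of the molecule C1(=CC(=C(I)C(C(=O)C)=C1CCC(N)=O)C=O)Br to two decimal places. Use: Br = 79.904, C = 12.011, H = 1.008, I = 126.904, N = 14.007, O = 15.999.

Molecular formula: C12H11BrINO3.
M = 1×79.904 + 12×12.011 + 11×1.008 + 1×126.904 + 1×14.007 + 3×15.999 = 424.03 g/mol.

424.03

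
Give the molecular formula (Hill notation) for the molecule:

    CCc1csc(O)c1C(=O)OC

Heavy atoms from the SMILES: 8 C, 3 O, 1 S.
Implicit hydrogens by atom environment:
  3 × C (aromatic): no H
  2 × C: 3 H each → 6
  2 × O: no H
  1 × C: 2 H
  1 × C (aromatic): 1 H
  1 × C: no H
  1 × O: 1 H
  1 × S (aromatic): no H
  Total hydrogens = 10.
Molecular formula: C8H10O3S

C8H10O3S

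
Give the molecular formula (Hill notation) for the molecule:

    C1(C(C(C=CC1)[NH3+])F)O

Heavy atoms from the SMILES: 6 C, 1 F, 1 N, 1 O.
Implicit hydrogens by atom environment:
  5 × C: 1 H each → 5
  1 × C: 2 H
  1 × F: no H
  1 × N (charge +1): 3 H
  1 × O: 1 H
  Total hydrogens = 11.
Net charge +1.
Molecular formula: C6H11FNO+

C6H11FNO+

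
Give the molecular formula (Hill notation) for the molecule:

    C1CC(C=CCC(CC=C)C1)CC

Heavy atoms from the SMILES: 13 C.
Implicit hydrogens by atom environment:
  7 × C: 2 H each → 14
  5 × C: 1 H each → 5
  1 × C: 3 H
  Total hydrogens = 22.
Molecular formula: C13H22

C13H22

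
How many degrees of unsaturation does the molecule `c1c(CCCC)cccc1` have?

Molecular formula from the SMILES: C10H14.
DoU = (2C + 2 + N − H − X)/2 = (2·10 + 2 + 0 − 14 − 0)/2 = 8/2 = 4.
(Structurally: 1 ring(s) + 3 π bond(s) = 4.)

4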